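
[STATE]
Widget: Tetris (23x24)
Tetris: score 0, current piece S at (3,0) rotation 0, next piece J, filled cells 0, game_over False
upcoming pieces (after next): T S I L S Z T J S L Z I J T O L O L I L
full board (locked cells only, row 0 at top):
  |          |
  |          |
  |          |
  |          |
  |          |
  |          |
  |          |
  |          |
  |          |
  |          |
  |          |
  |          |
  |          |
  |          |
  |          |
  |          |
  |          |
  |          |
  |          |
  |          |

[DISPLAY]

    ░░    │Next:       
   ░░     │█           
          │███         
          │            
          │            
          │            
          │Score:      
          │0           
          │            
          │            
          │            
          │            
          │            
          │            
          │            
          │            
          │            
          │            
          │            
          │            
          │            
          │            
          │            
          │            


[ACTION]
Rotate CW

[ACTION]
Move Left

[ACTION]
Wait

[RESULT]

          │Next:       
  ░       │█           
  ░░      │███         
   ░      │            
          │            
          │            
          │Score:      
          │0           
          │            
          │            
          │            
          │            
          │            
          │            
          │            
          │            
          │            
          │            
          │            
          │            
          │            
          │            
          │            
          │            


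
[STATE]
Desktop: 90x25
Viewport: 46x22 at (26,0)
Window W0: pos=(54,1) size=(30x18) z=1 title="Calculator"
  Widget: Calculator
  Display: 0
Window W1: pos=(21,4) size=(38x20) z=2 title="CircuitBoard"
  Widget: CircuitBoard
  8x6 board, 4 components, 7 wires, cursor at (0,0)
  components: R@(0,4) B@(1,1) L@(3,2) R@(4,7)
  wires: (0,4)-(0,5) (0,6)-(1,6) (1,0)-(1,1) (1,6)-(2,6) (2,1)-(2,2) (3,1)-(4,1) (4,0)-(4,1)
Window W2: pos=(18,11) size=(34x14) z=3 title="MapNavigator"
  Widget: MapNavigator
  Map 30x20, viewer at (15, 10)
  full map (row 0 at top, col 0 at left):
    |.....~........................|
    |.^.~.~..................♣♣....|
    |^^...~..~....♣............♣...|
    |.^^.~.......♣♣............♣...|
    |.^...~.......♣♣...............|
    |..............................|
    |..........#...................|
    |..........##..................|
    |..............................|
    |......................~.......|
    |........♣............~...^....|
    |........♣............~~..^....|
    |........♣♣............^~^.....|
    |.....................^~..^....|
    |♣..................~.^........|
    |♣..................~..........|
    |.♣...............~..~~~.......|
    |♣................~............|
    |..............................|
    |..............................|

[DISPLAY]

                                              
                            ┏━━━━━━━━━━━━━━━━━
                            ┃ Calculator      
                            ┠─────────────────
━━━━━━━━━━━━━━━━━━━━━━━━━━━━━━━━┓             
cuitBoard                       ┃┬───┬───┬───┐
────────────────────────────────┨│ 8 │ 9 │ ÷ │
 1 2 3 4 5 6 7                  ┃┼───┼───┼───┤
.]              R ─ ·   ·       ┃│ 5 │ 6 │ × │
                        │       ┃┼───┼───┼───┤
· ─ B                   ·       ┃│ 2 │ 3 │ - │
━━━━━━━━━━━━━━━━━━━━━━━━━┓      ┃┼───┼───┼───┤
igator                   ┃      ┃│ . │ = │ + │
─────────────────────────┨      ┃┼───┼───┼───┤
........................ ┃      ┃│ MC│ MR│ M+│
....#................... ┃      ┃┴───┴───┴───┘
....##.................. ┃  R   ┃             
........................ ┃      ┃             
................~....... ┃      ┃━━━━━━━━━━━━━
..♣......@.....~...^.... ┃      ┃             
..♣............~~..^.... ┃      ┃             
..♣♣............^~^..... ┃      ┃             


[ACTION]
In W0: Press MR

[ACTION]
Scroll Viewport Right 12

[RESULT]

                                              
                ┏━━━━━━━━━━━━━━━━━━━━━━━━━━━━┓
                ┃ Calculator                 ┃
                ┠────────────────────────────┨
━━━━━━━━━━━━━━━━━━━━┓                       0┃
                    ┃┬───┬───┬───┐           ┃
────────────────────┨│ 8 │ 9 │ ÷ │           ┃
 7                  ┃┼───┼───┼───┤           ┃
    R ─ ·   ·       ┃│ 5 │ 6 │ × │           ┃
            │       ┃┼───┼───┼───┤           ┃
            ·       ┃│ 2 │ 3 │ - │           ┃
━━━━━━━━━━━━━┓      ┃┼───┼───┼───┤           ┃
             ┃      ┃│ . │ = │ + │           ┃
─────────────┨      ┃┼───┼───┼───┤           ┃
............ ┃      ┃│ MC│ MR│ M+│           ┃
............ ┃      ┃┴───┴───┴───┘           ┃
............ ┃  R   ┃                        ┃
............ ┃      ┃                        ┃
....~....... ┃      ┃━━━━━━━━━━━━━━━━━━━━━━━━┛
...~...^.... ┃      ┃                         
...~~..^.... ┃      ┃                         
....^~^..... ┃      ┃                         


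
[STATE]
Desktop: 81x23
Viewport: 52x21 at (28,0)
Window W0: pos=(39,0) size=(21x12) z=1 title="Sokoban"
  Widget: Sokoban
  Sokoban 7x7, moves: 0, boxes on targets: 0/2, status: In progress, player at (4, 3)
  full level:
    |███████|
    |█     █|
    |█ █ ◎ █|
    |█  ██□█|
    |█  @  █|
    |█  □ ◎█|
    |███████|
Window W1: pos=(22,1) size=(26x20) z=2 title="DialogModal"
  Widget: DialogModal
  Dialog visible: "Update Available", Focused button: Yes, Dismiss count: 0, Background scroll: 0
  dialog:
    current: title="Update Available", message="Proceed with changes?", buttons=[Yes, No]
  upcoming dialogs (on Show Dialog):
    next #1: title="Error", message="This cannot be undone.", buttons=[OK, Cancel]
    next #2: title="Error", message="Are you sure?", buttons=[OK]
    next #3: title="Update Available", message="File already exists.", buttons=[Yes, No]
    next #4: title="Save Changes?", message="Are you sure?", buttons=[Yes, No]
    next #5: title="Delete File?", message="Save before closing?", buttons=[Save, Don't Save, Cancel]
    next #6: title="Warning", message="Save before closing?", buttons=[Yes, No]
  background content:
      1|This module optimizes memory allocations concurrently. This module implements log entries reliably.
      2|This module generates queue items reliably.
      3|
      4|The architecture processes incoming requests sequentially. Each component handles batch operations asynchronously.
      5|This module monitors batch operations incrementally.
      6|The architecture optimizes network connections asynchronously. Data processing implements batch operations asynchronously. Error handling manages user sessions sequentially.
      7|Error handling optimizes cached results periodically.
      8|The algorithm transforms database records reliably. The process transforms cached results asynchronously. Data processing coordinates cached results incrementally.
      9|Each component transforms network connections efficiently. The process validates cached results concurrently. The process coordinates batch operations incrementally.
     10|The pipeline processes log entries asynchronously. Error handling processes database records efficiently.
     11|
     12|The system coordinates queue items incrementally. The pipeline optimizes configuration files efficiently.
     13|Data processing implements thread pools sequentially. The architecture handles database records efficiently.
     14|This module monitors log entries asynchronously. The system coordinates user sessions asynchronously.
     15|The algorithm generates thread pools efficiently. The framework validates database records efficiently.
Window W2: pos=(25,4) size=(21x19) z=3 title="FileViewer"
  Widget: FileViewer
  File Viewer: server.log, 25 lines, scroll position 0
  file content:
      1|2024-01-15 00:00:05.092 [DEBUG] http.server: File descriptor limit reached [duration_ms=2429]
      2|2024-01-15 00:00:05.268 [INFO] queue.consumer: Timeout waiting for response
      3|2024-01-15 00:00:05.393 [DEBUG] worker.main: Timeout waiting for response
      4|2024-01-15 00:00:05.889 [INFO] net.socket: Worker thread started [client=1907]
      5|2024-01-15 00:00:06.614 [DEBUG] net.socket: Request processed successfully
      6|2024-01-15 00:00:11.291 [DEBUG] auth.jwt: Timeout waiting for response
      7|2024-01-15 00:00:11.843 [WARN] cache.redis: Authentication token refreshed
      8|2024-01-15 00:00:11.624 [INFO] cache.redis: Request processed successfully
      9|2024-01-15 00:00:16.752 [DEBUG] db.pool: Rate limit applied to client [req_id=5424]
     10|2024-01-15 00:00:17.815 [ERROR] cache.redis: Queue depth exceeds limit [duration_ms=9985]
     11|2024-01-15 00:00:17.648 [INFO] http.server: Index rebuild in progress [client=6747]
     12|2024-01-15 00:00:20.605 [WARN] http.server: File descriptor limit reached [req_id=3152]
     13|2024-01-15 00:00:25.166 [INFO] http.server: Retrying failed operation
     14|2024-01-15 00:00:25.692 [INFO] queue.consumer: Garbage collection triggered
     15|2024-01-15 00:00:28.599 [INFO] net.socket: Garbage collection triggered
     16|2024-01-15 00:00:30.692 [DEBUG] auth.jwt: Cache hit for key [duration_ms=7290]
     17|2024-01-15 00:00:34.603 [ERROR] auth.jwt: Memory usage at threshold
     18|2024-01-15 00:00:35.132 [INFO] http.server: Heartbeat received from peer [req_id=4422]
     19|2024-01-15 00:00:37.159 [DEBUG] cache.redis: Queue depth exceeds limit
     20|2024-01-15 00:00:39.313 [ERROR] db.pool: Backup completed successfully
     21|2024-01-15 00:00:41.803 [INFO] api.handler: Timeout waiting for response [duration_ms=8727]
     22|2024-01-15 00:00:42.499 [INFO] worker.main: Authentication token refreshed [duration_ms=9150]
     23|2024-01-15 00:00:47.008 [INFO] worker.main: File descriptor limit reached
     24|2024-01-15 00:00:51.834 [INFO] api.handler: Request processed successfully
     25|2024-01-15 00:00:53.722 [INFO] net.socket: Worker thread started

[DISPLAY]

           ┏━━━━━━━━━━━━━━━━━━━┓                    
━━━━━━━━━━━━━━━━━━━┓           ┃                    
ogModal            ┃───────────┨                    
───────────────────┨           ┃                    
━━━━━━━━━━━━━━━━━┓e┃           ┃                    
ileViewer        ┃u┃           ┃                    
─────────────────┨ ┃           ┃                    
24-01-15 00:00:0▲┃s┃           ┃                    
24-01-15 00:00:0█┃t┃           ┃                    
24-01-15 00:00:0░┃z┃           ┃                    
24-01-15 00:00:0░┃s┃  0/2      ┃                    
24-01-15 00:00:0░┃s┃━━━━━━━━━━━┛                    
24-01-15 00:00:1░┃m┃                                
24-01-15 00:00:1░┃l┃                                
24-01-15 00:00:1░┃ ┃                                
24-01-15 00:00:1░┃q┃                                
24-01-15 00:00:1░┃n┃                                
24-01-15 00:00:1░┃g┃                                
24-01-15 00:00:2░┃ ┃                                
24-01-15 00:00:2░┃ ┃                                
24-01-15 00:00:2░┃━┛                                


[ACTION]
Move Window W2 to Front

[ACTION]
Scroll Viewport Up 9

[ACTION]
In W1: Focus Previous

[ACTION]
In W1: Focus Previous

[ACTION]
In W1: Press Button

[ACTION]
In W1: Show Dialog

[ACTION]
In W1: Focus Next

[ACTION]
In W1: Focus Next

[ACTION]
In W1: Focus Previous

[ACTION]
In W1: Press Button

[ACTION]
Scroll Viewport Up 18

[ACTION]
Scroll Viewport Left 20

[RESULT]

                               ┏━━━━━━━━━━━━━━━━━━━┓
              ┏━━━━━━━━━━━━━━━━━━━━━━━━┓           ┃
              ┃ DialogModal            ┃───────────┨
              ┠────────────────────────┨           ┃
              ┃Th┏━━━━━━━━━━━━━━━━━━━┓e┃           ┃
              ┃Th┃ FileViewer        ┃u┃           ┃
              ┃  ┠───────────────────┨ ┃           ┃
              ┃Th┃2024-01-15 00:00:0▲┃s┃           ┃
              ┃Th┃2024-01-15 00:00:0█┃t┃           ┃
              ┃Th┃2024-01-15 00:00:0░┃z┃           ┃
              ┃Er┃2024-01-15 00:00:0░┃s┃  0/2      ┃
              ┃Th┃2024-01-15 00:00:0░┃s┃━━━━━━━━━━━┛
              ┃Ea┃2024-01-15 00:00:1░┃m┃            
              ┃Th┃2024-01-15 00:00:1░┃l┃            
              ┃  ┃2024-01-15 00:00:1░┃ ┃            
              ┃Th┃2024-01-15 00:00:1░┃q┃            
              ┃Da┃2024-01-15 00:00:1░┃n┃            
              ┃Th┃2024-01-15 00:00:1░┃g┃            
              ┃Th┃2024-01-15 00:00:2░┃ ┃            
              ┃  ┃2024-01-15 00:00:2░┃ ┃            
              ┗━━┃2024-01-15 00:00:2░┃━┛            


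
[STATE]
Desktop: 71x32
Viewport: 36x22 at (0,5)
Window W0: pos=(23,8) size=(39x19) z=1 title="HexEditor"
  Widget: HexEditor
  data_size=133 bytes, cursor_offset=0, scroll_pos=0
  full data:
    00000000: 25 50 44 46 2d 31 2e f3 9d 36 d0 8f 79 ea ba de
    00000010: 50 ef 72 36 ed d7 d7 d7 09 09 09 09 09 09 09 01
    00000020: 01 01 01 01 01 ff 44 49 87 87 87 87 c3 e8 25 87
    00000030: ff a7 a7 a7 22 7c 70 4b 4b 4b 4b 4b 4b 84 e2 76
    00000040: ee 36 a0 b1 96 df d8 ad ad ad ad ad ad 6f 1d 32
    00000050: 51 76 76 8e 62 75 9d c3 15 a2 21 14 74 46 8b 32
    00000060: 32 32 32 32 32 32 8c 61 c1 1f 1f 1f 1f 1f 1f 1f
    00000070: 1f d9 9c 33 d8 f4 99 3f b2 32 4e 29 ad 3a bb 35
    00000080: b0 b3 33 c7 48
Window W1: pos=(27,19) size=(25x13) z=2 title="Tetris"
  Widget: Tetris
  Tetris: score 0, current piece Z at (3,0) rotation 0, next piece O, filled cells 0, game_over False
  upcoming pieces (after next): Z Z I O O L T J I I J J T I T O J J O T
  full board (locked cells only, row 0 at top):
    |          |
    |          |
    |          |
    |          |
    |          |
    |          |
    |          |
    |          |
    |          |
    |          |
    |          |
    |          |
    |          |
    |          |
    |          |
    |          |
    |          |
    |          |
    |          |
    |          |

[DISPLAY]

                                    
                                    
                                    
                       ┏━━━━━━━━━━━━
                       ┃ HexEditor  
                       ┠────────────
                       ┃00000000  25
                       ┃00000010  50
                       ┃00000020  01
                       ┃00000030  ff
                       ┃00000040  ee
                       ┃00000050  51
                       ┃00000060  32
                       ┃00000070  1f
                       ┃000┏━━━━━━━━
                       ┃   ┃ Tetris 
                       ┃   ┠────────
                       ┃   ┃        
                       ┃   ┃        
                       ┃   ┃        
                       ┃   ┃        
                       ┗━━━┃        


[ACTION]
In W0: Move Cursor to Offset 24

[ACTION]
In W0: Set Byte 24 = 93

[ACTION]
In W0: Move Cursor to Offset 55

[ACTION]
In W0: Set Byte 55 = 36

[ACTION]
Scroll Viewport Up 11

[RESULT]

                                    
                                    
                                    
                                    
                                    
                                    
                                    
                                    
                       ┏━━━━━━━━━━━━
                       ┃ HexEditor  
                       ┠────────────
                       ┃00000000  25
                       ┃00000010  50
                       ┃00000020  01
                       ┃00000030  ff
                       ┃00000040  ee
                       ┃00000050  51
                       ┃00000060  32
                       ┃00000070  1f
                       ┃000┏━━━━━━━━
                       ┃   ┃ Tetris 
                       ┃   ┠────────


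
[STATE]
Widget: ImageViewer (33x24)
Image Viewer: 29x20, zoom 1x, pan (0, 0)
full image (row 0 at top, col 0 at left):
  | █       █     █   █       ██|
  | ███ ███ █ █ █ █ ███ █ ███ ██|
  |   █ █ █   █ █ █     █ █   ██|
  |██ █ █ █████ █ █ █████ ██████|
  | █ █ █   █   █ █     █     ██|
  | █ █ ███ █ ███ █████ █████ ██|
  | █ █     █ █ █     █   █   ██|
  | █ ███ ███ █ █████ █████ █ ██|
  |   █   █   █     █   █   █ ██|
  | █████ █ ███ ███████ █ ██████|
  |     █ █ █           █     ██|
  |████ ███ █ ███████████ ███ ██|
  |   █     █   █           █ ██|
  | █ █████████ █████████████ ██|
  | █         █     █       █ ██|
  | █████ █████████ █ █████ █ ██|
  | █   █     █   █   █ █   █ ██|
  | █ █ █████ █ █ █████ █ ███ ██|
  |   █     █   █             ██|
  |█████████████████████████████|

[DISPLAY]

 █       █     █   █       ██    
 ███ ███ █ █ █ █ ███ █ ███ ██    
   █ █ █   █ █ █     █ █   ██    
██ █ █ █████ █ █ █████ ██████    
 █ █ █   █   █ █     █     ██    
 █ █ ███ █ ███ █████ █████ ██    
 █ █     █ █ █     █   █   ██    
 █ ███ ███ █ █████ █████ █ ██    
   █   █   █     █   █   █ ██    
 █████ █ ███ ███████ █ ██████    
     █ █ █           █     ██    
████ ███ █ ███████████ ███ ██    
   █     █   █           █ ██    
 █ █████████ █████████████ ██    
 █         █     █       █ ██    
 █████ █████████ █ █████ █ ██    
 █   █     █   █   █ █   █ ██    
 █ █ █████ █ █ █████ █ ███ ██    
   █     █   █             ██    
█████████████████████████████    
                                 
                                 
                                 
                                 


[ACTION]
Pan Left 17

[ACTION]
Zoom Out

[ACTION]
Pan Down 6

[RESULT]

 █ █     █ █ █     █   █   ██    
 █ ███ ███ █ █████ █████ █ ██    
   █   █   █     █   █   █ ██    
 █████ █ ███ ███████ █ ██████    
     █ █ █           █     ██    
████ ███ █ ███████████ ███ ██    
   █     █   █           █ ██    
 █ █████████ █████████████ ██    
 █         █     █       █ ██    
 █████ █████████ █ █████ █ ██    
 █   █     █   █   █ █   █ ██    
 █ █ █████ █ █ █████ █ ███ ██    
   █     █   █             ██    
█████████████████████████████    
                                 
                                 
                                 
                                 
                                 
                                 
                                 
                                 
                                 
                                 


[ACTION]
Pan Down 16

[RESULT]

                                 
                                 
                                 
                                 
                                 
                                 
                                 
                                 
                                 
                                 
                                 
                                 
                                 
                                 
                                 
                                 
                                 
                                 
                                 
                                 
                                 
                                 
                                 
                                 


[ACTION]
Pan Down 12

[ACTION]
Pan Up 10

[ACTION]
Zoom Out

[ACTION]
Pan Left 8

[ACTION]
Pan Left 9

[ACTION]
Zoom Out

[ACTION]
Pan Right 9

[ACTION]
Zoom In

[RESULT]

         ██      ██              
         ██      ██              
███████████████  ████████████████
███████████████  ████████████████
             ██          ██      
             ██          ██      
███  ██████████████████  ██  ████
███  ██████████████████  ██  ████
 ██          ██      ██      ██  
 ██          ██      ██      ██  
 ██████████  ██  ██  ██████████  
 ██████████  ██  ██  ██████████  
         ██      ██              
         ██      ██              
█████████████████████████████████
█████████████████████████████████
                                 
                                 
                                 
                                 
                                 
                                 
                                 
                                 


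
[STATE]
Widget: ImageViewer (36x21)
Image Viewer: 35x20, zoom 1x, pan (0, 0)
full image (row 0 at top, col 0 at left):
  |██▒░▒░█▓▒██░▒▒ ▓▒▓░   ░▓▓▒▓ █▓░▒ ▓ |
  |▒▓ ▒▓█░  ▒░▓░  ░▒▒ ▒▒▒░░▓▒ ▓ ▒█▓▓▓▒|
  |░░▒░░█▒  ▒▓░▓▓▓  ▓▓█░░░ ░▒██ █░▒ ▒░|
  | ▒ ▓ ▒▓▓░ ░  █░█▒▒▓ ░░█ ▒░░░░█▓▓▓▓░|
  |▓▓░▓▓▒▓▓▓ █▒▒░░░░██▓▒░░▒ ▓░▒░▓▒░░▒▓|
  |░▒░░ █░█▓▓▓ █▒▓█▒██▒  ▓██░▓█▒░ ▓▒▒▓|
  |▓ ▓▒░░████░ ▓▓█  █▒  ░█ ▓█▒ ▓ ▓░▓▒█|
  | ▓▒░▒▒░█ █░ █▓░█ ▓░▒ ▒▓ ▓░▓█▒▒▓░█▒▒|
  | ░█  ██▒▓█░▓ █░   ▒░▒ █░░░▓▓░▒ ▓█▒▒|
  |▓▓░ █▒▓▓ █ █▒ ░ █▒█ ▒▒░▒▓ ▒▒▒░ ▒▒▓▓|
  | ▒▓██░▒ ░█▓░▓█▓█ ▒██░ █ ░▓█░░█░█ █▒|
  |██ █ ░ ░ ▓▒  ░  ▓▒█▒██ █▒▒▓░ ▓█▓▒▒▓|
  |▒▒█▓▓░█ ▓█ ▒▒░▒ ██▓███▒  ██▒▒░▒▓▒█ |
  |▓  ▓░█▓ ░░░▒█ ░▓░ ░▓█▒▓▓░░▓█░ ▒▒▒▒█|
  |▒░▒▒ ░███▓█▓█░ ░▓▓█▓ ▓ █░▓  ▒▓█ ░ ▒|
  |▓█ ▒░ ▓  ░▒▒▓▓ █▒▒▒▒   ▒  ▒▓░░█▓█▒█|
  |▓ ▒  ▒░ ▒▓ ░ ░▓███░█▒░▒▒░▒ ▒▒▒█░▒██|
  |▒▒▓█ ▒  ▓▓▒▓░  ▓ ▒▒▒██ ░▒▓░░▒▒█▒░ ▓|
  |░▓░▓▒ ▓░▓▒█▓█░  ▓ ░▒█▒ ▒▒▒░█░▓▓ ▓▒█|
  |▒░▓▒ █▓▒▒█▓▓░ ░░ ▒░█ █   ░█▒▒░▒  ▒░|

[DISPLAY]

██▒░▒░█▓▒██░▒▒ ▓▒▓░   ░▓▓▒▓ █▓░▒ ▓  
▒▓ ▒▓█░  ▒░▓░  ░▒▒ ▒▒▒░░▓▒ ▓ ▒█▓▓▓▒ 
░░▒░░█▒  ▒▓░▓▓▓  ▓▓█░░░ ░▒██ █░▒ ▒░ 
 ▒ ▓ ▒▓▓░ ░  █░█▒▒▓ ░░█ ▒░░░░█▓▓▓▓░ 
▓▓░▓▓▒▓▓▓ █▒▒░░░░██▓▒░░▒ ▓░▒░▓▒░░▒▓ 
░▒░░ █░█▓▓▓ █▒▓█▒██▒  ▓██░▓█▒░ ▓▒▒▓ 
▓ ▓▒░░████░ ▓▓█  █▒  ░█ ▓█▒ ▓ ▓░▓▒█ 
 ▓▒░▒▒░█ █░ █▓░█ ▓░▒ ▒▓ ▓░▓█▒▒▓░█▒▒ 
 ░█  ██▒▓█░▓ █░   ▒░▒ █░░░▓▓░▒ ▓█▒▒ 
▓▓░ █▒▓▓ █ █▒ ░ █▒█ ▒▒░▒▓ ▒▒▒░ ▒▒▓▓ 
 ▒▓██░▒ ░█▓░▓█▓█ ▒██░ █ ░▓█░░█░█ █▒ 
██ █ ░ ░ ▓▒  ░  ▓▒█▒██ █▒▒▓░ ▓█▓▒▒▓ 
▒▒█▓▓░█ ▓█ ▒▒░▒ ██▓███▒  ██▒▒░▒▓▒█  
▓  ▓░█▓ ░░░▒█ ░▓░ ░▓█▒▓▓░░▓█░ ▒▒▒▒█ 
▒░▒▒ ░███▓█▓█░ ░▓▓█▓ ▓ █░▓  ▒▓█ ░ ▒ 
▓█ ▒░ ▓  ░▒▒▓▓ █▒▒▒▒   ▒  ▒▓░░█▓█▒█ 
▓ ▒  ▒░ ▒▓ ░ ░▓███░█▒░▒▒░▒ ▒▒▒█░▒██ 
▒▒▓█ ▒  ▓▓▒▓░  ▓ ▒▒▒██ ░▒▓░░▒▒█▒░ ▓ 
░▓░▓▒ ▓░▓▒█▓█░  ▓ ░▒█▒ ▒▒▒░█░▓▓ ▓▒█ 
▒░▓▒ █▓▒▒█▓▓░ ░░ ▒░█ █   ░█▒▒░▒  ▒░ 
                                    


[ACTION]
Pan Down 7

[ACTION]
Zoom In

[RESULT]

  ▒▒  ▓▓  ▒▒▓▓▓▓░░  ░░    ██░░██▒▒▒▒
▓▓▓▓░░▓▓▓▓▒▒▓▓▓▓▓▓  ██▒▒▒▒░░░░░░░░██
▓▓▓▓░░▓▓▓▓▒▒▓▓▓▓▓▓  ██▒▒▒▒░░░░░░░░██
░░▒▒░░░░  ██░░██▓▓▓▓▓▓  ██▒▒▓▓██▒▒██
░░▒▒░░░░  ██░░██▓▓▓▓▓▓  ██▒▒▓▓██▒▒██
▓▓  ▓▓▒▒░░░░████████░░  ▓▓▓▓██    ██
▓▓  ▓▓▒▒░░░░████████░░  ▓▓▓▓██    ██
  ▓▓▒▒░░▒▒▒▒░░██  ██░░  ██▓▓░░██  ▓▓
  ▓▓▒▒░░▒▒▒▒░░██  ██░░  ██▓▓░░██  ▓▓
  ░░██    ████▒▒▓▓██░░▓▓  ██░░      
  ░░██    ████▒▒▓▓██░░▓▓  ██░░      
▓▓▓▓░░  ██▒▒▓▓▓▓  ██  ██▒▒  ░░  ██▒▒
▓▓▓▓░░  ██▒▒▓▓▓▓  ██  ██▒▒  ░░  ██▒▒
  ▒▒▓▓████░░▒▒  ░░██▓▓░░▓▓██▓▓██  ▒▒
  ▒▒▓▓████░░▒▒  ░░██▓▓░░▓▓██▓▓██  ▒▒
████  ██  ░░  ░░  ▓▓▒▒    ░░    ▓▓▒▒
████  ██  ░░  ░░  ▓▓▒▒    ░░    ▓▓▒▒
▒▒▒▒██▓▓▓▓░░██  ▓▓██  ▒▒▒▒░░▒▒  ████
▒▒▒▒██▓▓▓▓░░██  ▓▓██  ▒▒▒▒░░▒▒  ████
▓▓    ▓▓░░██▓▓  ░░░░░░▒▒██  ░░▓▓░░  
▓▓    ▓▓░░██▓▓  ░░░░░░▒▒██  ░░▓▓░░  


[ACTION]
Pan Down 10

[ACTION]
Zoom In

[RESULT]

░░░▒▒▒░░░░░░   ███░░░███▓▓▓▓▓▓▓▓▓   
▓▓▓   ▓▓▓▒▒▒░░░░░░████████████░░░   
▓▓▓   ▓▓▓▒▒▒░░░░░░████████████░░░   
▓▓▓   ▓▓▓▒▒▒░░░░░░████████████░░░   
   ▓▓▓▒▒▒░░░▒▒▒▒▒▒░░░███   ███░░░   
   ▓▓▓▒▒▒░░░▒▒▒▒▒▒░░░███   ███░░░   
   ▓▓▓▒▒▒░░░▒▒▒▒▒▒░░░███   ███░░░   
   ░░░███      ██████▒▒▒▓▓▓███░░░▓▓▓
   ░░░███      ██████▒▒▒▓▓▓███░░░▓▓▓
   ░░░███      ██████▒▒▒▓▓▓███░░░▓▓▓
▓▓▓▓▓▓░░░   ███▒▒▒▓▓▓▓▓▓   ███   ███
▓▓▓▓▓▓░░░   ███▒▒▒▓▓▓▓▓▓   ███   ███
▓▓▓▓▓▓░░░   ███▒▒▒▓▓▓▓▓▓   ███   ███
   ▒▒▒▓▓▓██████░░░▒▒▒   ░░░███▓▓▓░░░
   ▒▒▒▓▓▓██████░░░▒▒▒   ░░░███▓▓▓░░░
   ▒▒▒▓▓▓██████░░░▒▒▒   ░░░███▓▓▓░░░
██████   ███   ░░░   ░░░   ▓▓▓▒▒▒   
██████   ███   ░░░   ░░░   ▓▓▓▒▒▒   
██████   ███   ░░░   ░░░   ▓▓▓▒▒▒   
▒▒▒▒▒▒███▓▓▓▓▓▓░░░███   ▓▓▓███   ▒▒▒
▒▒▒▒▒▒███▓▓▓▓▓▓░░░███   ▓▓▓███   ▒▒▒


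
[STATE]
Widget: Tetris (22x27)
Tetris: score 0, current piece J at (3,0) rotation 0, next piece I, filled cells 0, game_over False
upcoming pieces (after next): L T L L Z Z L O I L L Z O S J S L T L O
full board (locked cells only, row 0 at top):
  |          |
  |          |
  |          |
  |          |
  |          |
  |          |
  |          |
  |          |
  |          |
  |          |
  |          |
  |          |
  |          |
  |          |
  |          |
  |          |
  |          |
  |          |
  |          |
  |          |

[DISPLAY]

   █      │Next:      
   ███    │████       
          │           
          │           
          │           
          │           
          │Score:     
          │0          
          │           
          │           
          │           
          │           
          │           
          │           
          │           
          │           
          │           
          │           
          │           
          │           
          │           
          │           
          │           
          │           
          │           
          │           
          │           


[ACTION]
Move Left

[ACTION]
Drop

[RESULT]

          │Next:      
  █       │████       
  ███     │           
          │           
          │           
          │           
          │Score:     
          │0          
          │           
          │           
          │           
          │           
          │           
          │           
          │           
          │           
          │           
          │           
          │           
          │           
          │           
          │           
          │           
          │           
          │           
          │           
          │           


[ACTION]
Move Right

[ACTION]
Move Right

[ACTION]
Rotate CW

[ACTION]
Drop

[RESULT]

          │Next:      
          │████       
    ██    │           
    █     │           
    █     │           
          │           
          │Score:     
          │0          
          │           
          │           
          │           
          │           
          │           
          │           
          │           
          │           
          │           
          │           
          │           
          │           
          │           
          │           
          │           
          │           
          │           
          │           
          │           


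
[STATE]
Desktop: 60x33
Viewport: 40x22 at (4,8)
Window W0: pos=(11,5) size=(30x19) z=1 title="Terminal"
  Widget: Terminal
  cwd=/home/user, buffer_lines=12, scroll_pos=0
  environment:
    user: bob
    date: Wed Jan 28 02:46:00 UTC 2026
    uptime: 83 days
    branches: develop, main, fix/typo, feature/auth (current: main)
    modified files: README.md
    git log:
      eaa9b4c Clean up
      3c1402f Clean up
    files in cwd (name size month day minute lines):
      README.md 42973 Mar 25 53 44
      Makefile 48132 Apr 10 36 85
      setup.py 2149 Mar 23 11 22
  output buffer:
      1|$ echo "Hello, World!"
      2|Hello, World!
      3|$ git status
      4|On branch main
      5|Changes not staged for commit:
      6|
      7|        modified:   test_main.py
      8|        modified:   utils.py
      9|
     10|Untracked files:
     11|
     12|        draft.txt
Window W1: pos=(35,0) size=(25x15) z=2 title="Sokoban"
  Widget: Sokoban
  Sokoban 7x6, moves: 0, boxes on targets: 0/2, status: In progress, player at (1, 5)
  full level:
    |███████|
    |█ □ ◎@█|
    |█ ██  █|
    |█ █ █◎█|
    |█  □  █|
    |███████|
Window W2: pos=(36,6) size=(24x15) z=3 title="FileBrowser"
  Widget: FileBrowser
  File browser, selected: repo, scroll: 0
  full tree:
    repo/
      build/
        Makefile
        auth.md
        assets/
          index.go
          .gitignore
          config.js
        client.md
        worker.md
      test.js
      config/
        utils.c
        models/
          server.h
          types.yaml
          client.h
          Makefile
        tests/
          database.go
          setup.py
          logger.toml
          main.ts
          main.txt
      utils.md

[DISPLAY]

       ┃$ echo "Hello, World!" ┃┠───────
       ┃Hello, World!          ┃┃> [-] r
       ┃$ git status           ┃┃    [+]
       ┃On branch main         ┃┃    tes
       ┃Changes not staged for ┃┃    [+]
       ┃                       ┃┃    uti
       ┃        modified:   tes┗┃       
       ┃        modified:   util┃       
       ┃                        ┃       
       ┃Untracked files:        ┃       
       ┃                        ┃       
       ┃        draft.txt       ┃       
       ┃$ █                     ┗━━━━━━━
       ┃                            ┃   
       ┃                            ┃   
       ┗━━━━━━━━━━━━━━━━━━━━━━━━━━━━┛   
                                        
                                        
                                        
                                        
                                        
                                        


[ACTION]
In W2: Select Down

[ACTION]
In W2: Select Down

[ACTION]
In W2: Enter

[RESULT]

       ┃$ echo "Hello, World!" ┃┠───────
       ┃Hello, World!          ┃┃  [-] r
       ┃$ git status           ┃┃    [+]
       ┃On branch main         ┃┃  > tes
       ┃Changes not staged for ┃┃    [+]
       ┃                       ┃┃    uti
       ┃        modified:   tes┗┃       
       ┃        modified:   util┃       
       ┃                        ┃       
       ┃Untracked files:        ┃       
       ┃                        ┃       
       ┃        draft.txt       ┃       
       ┃$ █                     ┗━━━━━━━
       ┃                            ┃   
       ┃                            ┃   
       ┗━━━━━━━━━━━━━━━━━━━━━━━━━━━━┛   
                                        
                                        
                                        
                                        
                                        
                                        


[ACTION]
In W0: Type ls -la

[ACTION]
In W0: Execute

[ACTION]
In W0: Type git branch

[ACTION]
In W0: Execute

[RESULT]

       ┃        modified:   uti┃┠───────
       ┃                       ┃┃  [-] r
       ┃Untracked files:       ┃┃    [+]
       ┃                       ┃┃  > tes
       ┃        draft.txt      ┃┃    [+]
       ┃$ ls -la               ┃┃    uti
       ┃-rw-r--r--  1 bob group┗┃       
       ┃-rw-r--r--  1 bob group ┃       
       ┃-rw-r--r--  1 bob group ┃       
       ┃$ git branch            ┃       
       ┃  develop               ┃       
       ┃* main                  ┃       
       ┃  fix/typo              ┗━━━━━━━
       ┃  feature/auth              ┃   
       ┃$ █                         ┃   
       ┗━━━━━━━━━━━━━━━━━━━━━━━━━━━━┛   
                                        
                                        
                                        
                                        
                                        
                                        
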